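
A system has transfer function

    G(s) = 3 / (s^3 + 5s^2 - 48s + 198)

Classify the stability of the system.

unstable

The denominator s^3 + 5s^2 - 48s + 198 factors as (s^2 - 6s + 18)(s + 11), giving poles at s = 3 ± 3j, -11.
Since the pole(s) at s = 3 + 3j, 3 - 3j lie in the right half-plane, the system is unstable.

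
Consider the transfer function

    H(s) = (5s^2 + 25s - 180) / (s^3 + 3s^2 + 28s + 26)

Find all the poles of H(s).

s = -1 + 5j, -1 - 5j, -1

The poles are the roots of the denominator s^3 + 3s^2 + 28s + 26 = 0.
Trying s = -1: the polynomial evaluates to 0, so (s + 1) is a factor.
Dividing out leaves s^2 + 2s + 26 = 0.
The quadratic formula then gives s = -1 ± 5j.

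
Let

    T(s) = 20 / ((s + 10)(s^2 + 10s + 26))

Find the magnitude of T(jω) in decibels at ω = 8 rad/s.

|T(j8)|_dB ≈ -35.1 dB

Substitute s = j8: numerator = 20, denominator = -1020 + j496.
|T(j8)| = |20| / |-1020 + j496| = 20 / 1134.2 ≈ 0.01763.
In decibels: 20·log₁₀(0.01763) ≈ -35.1 dB.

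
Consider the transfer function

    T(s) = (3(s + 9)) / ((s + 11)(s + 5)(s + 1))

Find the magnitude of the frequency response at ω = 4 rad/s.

Substitute s = j4: numerator = 27 + j12, denominator = -217 + j220.
|T(j4)| = |27 + j12| / |-217 + j220| = 29.547 / 309.01 ≈ 0.09562.

|T(j4)| ≈ 0.09562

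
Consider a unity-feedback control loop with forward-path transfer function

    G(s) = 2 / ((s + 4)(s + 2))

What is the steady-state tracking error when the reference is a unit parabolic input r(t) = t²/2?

G(s) has no poles at the origin.
This is a Type 0 system; Ka = lim_{s→0} s^2·G(s) = 0, so the steady-state error for a parabola input is infinite.

e_ss = ∞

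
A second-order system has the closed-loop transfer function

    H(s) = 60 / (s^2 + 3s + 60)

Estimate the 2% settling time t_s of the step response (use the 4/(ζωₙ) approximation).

t_s ≈ 2.667 s

Comparing s^2 + 3s + 60 to s^2 + 2ζωₙs + ωₙ²: ωₙ = √60 ≈ 7.746 rad/s and ζ = 3/(2·√60) ≈ 0.1936.
ζωₙ = 3/2 = 1.5, so t_s ≈ 4/(ζωₙ) = 4/1.5 ≈ 2.667 s.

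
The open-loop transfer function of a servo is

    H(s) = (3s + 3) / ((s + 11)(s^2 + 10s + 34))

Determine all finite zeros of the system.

Set the numerator to zero: 3s + 3 = 0, i.e. 3·(s + 1) = 0.
So s = -1.

s = -1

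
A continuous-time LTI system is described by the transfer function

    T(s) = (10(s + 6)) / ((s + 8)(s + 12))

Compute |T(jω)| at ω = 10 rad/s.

|T(j10)| ≈ 0.5830

Substitute s = j10: numerator = 60 + j100, denominator = -4 + j200.
|T(j10)| = |60 + j100| / |-4 + j200| = 116.62 / 200.04 ≈ 0.5830.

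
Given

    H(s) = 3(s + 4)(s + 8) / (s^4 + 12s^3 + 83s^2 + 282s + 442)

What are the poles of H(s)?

The poles are the roots of the denominator s^4 + 12s^3 + 83s^2 + 282s + 442 = 0.
No real roots exist; factor into two real quadratics: (s^2 + 6s + 13)(s^2 + 6s + 34) = 0.
Each quadratic gives a conjugate pair via the quadratic formula.

s = -3 + 2j, -3 - 2j, -3 + 5j, -3 - 5j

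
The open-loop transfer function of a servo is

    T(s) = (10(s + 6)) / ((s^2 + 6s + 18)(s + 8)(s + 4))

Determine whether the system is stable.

The poles can be read from the denominator factors: s = -3 ± 3j, -8, -4.
Since all poles lie strictly in the left half-plane, the system is stable.

stable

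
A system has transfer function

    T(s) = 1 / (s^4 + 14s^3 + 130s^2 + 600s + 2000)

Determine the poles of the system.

The poles are the roots of the denominator s^4 + 14s^3 + 130s^2 + 600s + 2000 = 0.
No real roots exist; factor into two real quadratics: (s^2 + 10s + 50)(s^2 + 4s + 40) = 0.
Each quadratic gives a conjugate pair via the quadratic formula.

s = -5 + 5j, -5 - 5j, -2 + 6j, -2 - 6j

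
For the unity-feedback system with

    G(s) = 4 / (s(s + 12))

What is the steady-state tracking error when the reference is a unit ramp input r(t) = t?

e_ss = 3

G(s) has one pole at the origin.
This is a Type 1 system. Kv = lim_{s→0} s·G(s) = 4/12 = 1/3.
e_ss = 1/Kv = 1/(1/3) = 3.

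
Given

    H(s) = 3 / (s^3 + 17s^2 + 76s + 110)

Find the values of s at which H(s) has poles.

The poles are the roots of the denominator s^3 + 17s^2 + 76s + 110 = 0.
Trying s = -11: the polynomial evaluates to 0, so (s + 11) is a factor.
Dividing out leaves s^2 + 6s + 10 = 0.
The quadratic formula then gives s = -3 ± 1j.

s = -11, -3 ± j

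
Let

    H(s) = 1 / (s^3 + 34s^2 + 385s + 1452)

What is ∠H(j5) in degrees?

∠H(j5) ≈ -71.51°

At s = j5: numerator = 1, denominator = 602 + j1800.
∠H = ∠num − ∠den = 0° − (71.508°) = -71.51°.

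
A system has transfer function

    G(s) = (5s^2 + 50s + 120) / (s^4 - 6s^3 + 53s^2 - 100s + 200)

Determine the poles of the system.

s = 2 + 6j, 2 - 6j, 1 + 2j, 1 - 2j

The poles are the roots of the denominator s^4 - 6s^3 + 53s^2 - 100s + 200 = 0.
No real roots exist; factor into two real quadratics: (s^2 - 4s + 40)(s^2 - 2s + 5) = 0.
Each quadratic gives a conjugate pair via the quadratic formula.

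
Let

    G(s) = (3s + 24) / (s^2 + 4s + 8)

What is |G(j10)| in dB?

Substitute s = j10: numerator = 24 + j30, denominator = -92 + j40.
|G(j10)| = |24 + j30| / |-92 + j40| = 38.419 / 100.32 ≈ 0.3830.
In decibels: 20·log₁₀(0.3830) ≈ -8.34 dB.

|G(j10)|_dB ≈ -8.34 dB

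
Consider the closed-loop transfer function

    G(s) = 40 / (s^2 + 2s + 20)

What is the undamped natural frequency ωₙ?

Compare the denominator to the standard form s^2 + 2ζωₙs + ωₙ².
ωₙ² = 20, so ωₙ = √20 ≈ 4.472 rad/s.

ωₙ ≈ 4.472 rad/s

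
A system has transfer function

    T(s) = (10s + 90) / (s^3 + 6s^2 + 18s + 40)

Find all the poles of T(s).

s = -1 + 3j, -1 - 3j, -4

The poles are the roots of the denominator s^3 + 6s^2 + 18s + 40 = 0.
Trying s = -4: the polynomial evaluates to 0, so (s + 4) is a factor.
Dividing out leaves s^2 + 2s + 10 = 0.
The quadratic formula then gives s = -1 ± 3j.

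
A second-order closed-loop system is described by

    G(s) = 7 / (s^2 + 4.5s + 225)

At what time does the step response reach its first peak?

t_p ≈ 0.2118 s

Comparing s^2 + 4.5s + 225 to s^2 + 2ζωₙs + ωₙ²: ωₙ = 15 rad/s and ζ = 4.5/(2·15) = 0.15.
ζωₙ = 4.5/2 = 2.25, so ω_d = ωₙ√(1−ζ²) = √(ωₙ² − (ζωₙ)²) = √(225 − 2.25²) = √219.9375 ≈ 14.83 rad/s.
t_p = π/ω_d = π/14.83 ≈ 0.2118 s.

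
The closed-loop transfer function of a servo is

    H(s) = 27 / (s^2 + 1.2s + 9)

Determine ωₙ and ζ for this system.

ωₙ = 3 rad/s, ζ = 0.2

Compare the denominator to the standard form s^2 + 2ζωₙs + ωₙ².
ωₙ² = 9, so ωₙ = 3 rad/s.
2ζωₙ = 1.2, so ζ = 1.2/(2·3) = 0.2.
With ζ = 0.2 the response is underdamped.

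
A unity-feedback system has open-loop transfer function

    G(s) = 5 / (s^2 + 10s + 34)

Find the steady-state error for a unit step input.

e_ss = 0.8718

G(s) has no poles at the origin.
This is a Type 0 system. Kp = lim_{s→0} G(s) = 5/34.
e_ss = 1/(1 + Kp) = 1/(1 + 5/34) = 34/39 ≈ 0.8718.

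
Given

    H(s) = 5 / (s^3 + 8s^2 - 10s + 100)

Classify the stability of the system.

unstable

The denominator s^3 + 8s^2 - 10s + 100 factors as (s + 10)(s^2 - 2s + 10), giving poles at s = -10, 1 + 3j, 1 - 3j.
Since the pole(s) at s = 1 + 3j, 1 - 3j lie in the right half-plane, the system is unstable.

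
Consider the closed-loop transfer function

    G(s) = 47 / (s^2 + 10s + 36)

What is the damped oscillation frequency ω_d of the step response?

ω_d ≈ 3.317 rad/s

Comparing s^2 + 10s + 36 to s^2 + 2ζωₙs + ωₙ²: ωₙ = 6 rad/s and ζ = 10/(2·6) ≈ 0.8333.
ζωₙ = 10/2 = 5, so ω_d = ωₙ√(1−ζ²) = √(ωₙ² − (ζωₙ)²) = √(36 − 5²) = √11 ≈ 3.317 rad/s.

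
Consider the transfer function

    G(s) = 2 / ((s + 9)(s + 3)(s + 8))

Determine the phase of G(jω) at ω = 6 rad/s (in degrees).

At s = j6: numerator = 2, denominator = -504 + j522.
∠G = ∠num − ∠den = 0° − (133.99°) = -134.0°.

∠G(j6) ≈ -134.0°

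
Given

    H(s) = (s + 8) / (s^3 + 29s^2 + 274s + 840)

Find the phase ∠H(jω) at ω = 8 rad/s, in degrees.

At s = j8: numerator = 8 + j8, denominator = -1016 + j1680.
∠H = ∠num − ∠den = 45° − (121.16°) = -76.16°.

∠H(j8) ≈ -76.16°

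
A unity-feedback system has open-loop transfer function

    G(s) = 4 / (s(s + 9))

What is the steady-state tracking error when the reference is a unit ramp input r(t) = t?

G(s) has one pole at the origin.
This is a Type 1 system. Kv = lim_{s→0} s·G(s) = 4/9.
e_ss = 1/Kv = 1/(4/9) = 9/4 ≈ 2.250.

e_ss = 2.250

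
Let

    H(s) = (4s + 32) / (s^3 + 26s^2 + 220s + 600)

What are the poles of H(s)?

s = -10, -6, -10

The poles are the roots of the denominator s^3 + 26s^2 + 220s + 600 = 0.
Trying s = -10: the polynomial evaluates to 0, so (s + 10) is a factor.
Dividing out leaves s^2 + 16s + 60 = 0.
Factoring the quadratic: (s + 6)(s + 10) = 0.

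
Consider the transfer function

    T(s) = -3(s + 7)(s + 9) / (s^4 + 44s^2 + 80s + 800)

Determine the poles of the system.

The poles are the roots of the denominator s^4 + 44s^2 + 80s + 800 = 0.
No real roots exist; factor into two real quadratics: (s^2 - 4s + 40)(s^2 + 4s + 20) = 0.
Each quadratic gives a conjugate pair via the quadratic formula.

s = 2 ± 6j, -2 ± 4j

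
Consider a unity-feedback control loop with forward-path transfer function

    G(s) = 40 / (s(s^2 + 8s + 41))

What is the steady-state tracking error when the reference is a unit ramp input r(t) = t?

G(s) has one pole at the origin.
This is a Type 1 system. Kv = lim_{s→0} s·G(s) = 40/41.
e_ss = 1/Kv = 1/(40/41) = 41/40 ≈ 1.025.

e_ss = 1.025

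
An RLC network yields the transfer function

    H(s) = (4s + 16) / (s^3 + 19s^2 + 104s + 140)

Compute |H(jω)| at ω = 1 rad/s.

Substitute s = j1: numerator = 16 + j4, denominator = 121 + j103.
|H(j1)| = |16 + j4| / |121 + j103| = 16.492 / 158.90 ≈ 0.1038.

|H(j1)| ≈ 0.1038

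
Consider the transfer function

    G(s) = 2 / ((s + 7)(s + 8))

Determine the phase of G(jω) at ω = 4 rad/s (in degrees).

∠G(j4) ≈ -56.31°

At s = j4: numerator = 2, denominator = 40 + j60.
∠G = ∠num − ∠den = 0° − (56.310°) = -56.31°.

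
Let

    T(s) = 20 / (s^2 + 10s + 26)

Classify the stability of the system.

The poles can be read from the denominator factors: s = -5 + j, -5 - j.
Since all poles lie strictly in the left half-plane, the system is stable.

stable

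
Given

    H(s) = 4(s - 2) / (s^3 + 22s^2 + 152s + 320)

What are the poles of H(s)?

The poles are the roots of the denominator s^3 + 22s^2 + 152s + 320 = 0.
Trying s = -4: the polynomial evaluates to 0, so (s + 4) is a factor.
Dividing out leaves s^2 + 18s + 80 = 0.
Factoring the quadratic: (s + 8)(s + 10) = 0.

s = -4, -8, -10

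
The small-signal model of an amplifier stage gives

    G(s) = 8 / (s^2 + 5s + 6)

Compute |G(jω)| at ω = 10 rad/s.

Substitute s = j10: numerator = 8, denominator = -94 + j50.
|G(j10)| = |8| / |-94 + j50| = 8 / 106.47 ≈ 0.07514.

|G(j10)| ≈ 0.07514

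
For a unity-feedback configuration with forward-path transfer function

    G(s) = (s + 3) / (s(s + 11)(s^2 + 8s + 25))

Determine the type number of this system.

Type 1

The denominator has 1 factor of s at the origin (free integrator), so this is a Type 1 system.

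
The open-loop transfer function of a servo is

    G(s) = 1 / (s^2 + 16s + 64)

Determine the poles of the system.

The poles are the roots of the denominator s^2 + 16s + 64 = 0.
Factoring: (s + 8)^2 = 0, so s = -8 and s = -8.

s = -8, -8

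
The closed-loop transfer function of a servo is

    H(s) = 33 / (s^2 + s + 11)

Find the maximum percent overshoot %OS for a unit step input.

%OS ≈ 61.9%

Comparing s^2 + s + 11 to s^2 + 2ζωₙs + ωₙ²: ωₙ = √11 ≈ 3.317 rad/s and ζ = 1/(2·√11) ≈ 0.1508.
%OS = 100·exp(−πζ/√(1−ζ²)) = 100·exp(−π·0.1508/√(1−0.1508²)) ≈ 61.9%.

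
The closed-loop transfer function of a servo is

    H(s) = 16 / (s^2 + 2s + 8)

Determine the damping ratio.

Compare the denominator to the standard form s^2 + 2ζωₙs + ωₙ².
ωₙ² = 8, so ωₙ = √8 ≈ 2.828 rad/s.
2ζωₙ = 2, so ζ = 2/(2·√8) ≈ 0.3536.

ζ ≈ 0.3536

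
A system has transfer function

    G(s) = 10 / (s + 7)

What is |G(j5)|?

|G(j5)| ≈ 1.162

Substitute s = j5: numerator = 10, denominator = 7 + j5.
|G(j5)| = |10| / |7 + j5| = 10 / 8.6023 ≈ 1.162.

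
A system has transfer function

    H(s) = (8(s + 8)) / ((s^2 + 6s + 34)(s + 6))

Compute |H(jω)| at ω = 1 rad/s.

Substitute s = j1: numerator = 64 + j8, denominator = 192 + j69.
|H(j1)| = |64 + j8| / |192 + j69| = 64.498 / 204.02 ≈ 0.3161.

|H(j1)| ≈ 0.3161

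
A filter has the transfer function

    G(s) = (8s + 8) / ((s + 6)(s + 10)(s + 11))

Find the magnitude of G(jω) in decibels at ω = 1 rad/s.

Substitute s = j1: numerator = 8 + j8, denominator = 633 + j235.
|G(j1)| = |8 + j8| / |633 + j235| = 11.314 / 675.21 ≈ 0.01676.
In decibels: 20·log₁₀(0.01676) ≈ -35.5 dB.

|G(j1)|_dB ≈ -35.5 dB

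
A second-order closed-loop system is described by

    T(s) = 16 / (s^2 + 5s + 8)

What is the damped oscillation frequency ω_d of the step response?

ω_d ≈ 1.323 rad/s

Comparing s^2 + 5s + 8 to s^2 + 2ζωₙs + ωₙ²: ωₙ = √8 ≈ 2.828 rad/s and ζ = 5/(2·√8) ≈ 0.8839.
ζωₙ = 5/2 = 2.5, so ω_d = ωₙ√(1−ζ²) = √(ωₙ² − (ζωₙ)²) = √(8 − 2.5²) = √1.75 ≈ 1.323 rad/s.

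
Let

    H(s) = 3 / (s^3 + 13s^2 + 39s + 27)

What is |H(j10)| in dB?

Substitute s = j10: numerator = 3, denominator = -1273 - j610.
|H(j10)| = |3| / |-1273 - j610| = 3 / 1411.6 ≈ 0.002125.
In decibels: 20·log₁₀(0.002125) ≈ -53.5 dB.

|H(j10)|_dB ≈ -53.5 dB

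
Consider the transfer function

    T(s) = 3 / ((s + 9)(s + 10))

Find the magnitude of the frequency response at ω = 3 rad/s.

|T(j3)| ≈ 0.03029

Substitute s = j3: numerator = 3, denominator = 81 + j57.
|T(j3)| = |3| / |81 + j57| = 3 / 99.045 ≈ 0.03029.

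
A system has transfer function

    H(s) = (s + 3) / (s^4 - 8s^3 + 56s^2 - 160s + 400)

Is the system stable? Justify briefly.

unstable

The denominator s^4 - 8s^3 + 56s^2 - 160s + 400 factors as (s^2 - 4s + 20)(s^2 - 4s + 20), giving poles at s = 2 + 4j, 2 - 4j, 2 + 4j, 2 - 4j.
Since the pole(s) at s = 2 ± 4j, 2 ± 4j lie in the right half-plane, the system is unstable.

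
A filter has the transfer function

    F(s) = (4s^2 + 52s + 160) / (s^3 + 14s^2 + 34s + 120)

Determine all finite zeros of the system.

Set the numerator to zero: 4s^2 + 52s + 160 = 0, i.e. 4·(s^2 + 13s + 40) = 0.
Factoring: (s + 5)(s + 8) = 0.

s = -5, -8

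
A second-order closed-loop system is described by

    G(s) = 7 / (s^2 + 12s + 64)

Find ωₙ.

Compare the denominator to the standard form s^2 + 2ζωₙs + ωₙ².
ωₙ² = 64, so ωₙ = 8 rad/s.

ωₙ = 8 rad/s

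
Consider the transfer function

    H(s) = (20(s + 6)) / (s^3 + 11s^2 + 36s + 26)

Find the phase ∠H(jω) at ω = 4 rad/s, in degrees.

∠H(j4) ≈ -118.2°

At s = j4: numerator = 120 + j80, denominator = -150 + j80.
∠H = ∠num − ∠den = 33.690° − (151.93°) = -118.2°.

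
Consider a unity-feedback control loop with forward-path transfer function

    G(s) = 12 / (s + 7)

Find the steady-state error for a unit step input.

e_ss = 0.3684

G(s) has no poles at the origin.
This is a Type 0 system. Kp = lim_{s→0} G(s) = 12/7.
e_ss = 1/(1 + Kp) = 1/(1 + 12/7) = 7/19 ≈ 0.3684.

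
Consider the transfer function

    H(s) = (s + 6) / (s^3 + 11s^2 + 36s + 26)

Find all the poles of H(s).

The poles are the roots of the denominator s^3 + 11s^2 + 36s + 26 = 0.
Trying s = -1: the polynomial evaluates to 0, so (s + 1) is a factor.
Dividing out leaves s^2 + 10s + 26 = 0.
The quadratic formula then gives s = -5 ± 1j.

s = -5 + j, -5 - j, -1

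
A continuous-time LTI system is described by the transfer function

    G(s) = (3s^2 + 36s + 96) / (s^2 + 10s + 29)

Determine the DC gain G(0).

Set s = 0: G(0) = (96) / (29) = 96/29.

G(0) = 96/29 ≈ 3.310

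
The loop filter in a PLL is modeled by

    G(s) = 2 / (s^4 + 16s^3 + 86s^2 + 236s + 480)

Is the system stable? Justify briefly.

The denominator s^4 + 16s^3 + 86s^2 + 236s + 480 factors as (s + 6)(s + 8)(s^2 + 2s + 10), giving poles at s = -6, -8, -1 ± 3j.
Since all poles lie strictly in the left half-plane, the system is stable.

stable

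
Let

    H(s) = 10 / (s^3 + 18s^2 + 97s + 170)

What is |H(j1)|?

|H(j1)| ≈ 0.05562

Substitute s = j1: numerator = 10, denominator = 152 + j96.
|H(j1)| = |10| / |152 + j96| = 10 / 179.78 ≈ 0.05562.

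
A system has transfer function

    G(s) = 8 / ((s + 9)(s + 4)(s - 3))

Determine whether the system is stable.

unstable

The poles can be read from the denominator factors: s = -9, -4, 3.
Since the pole(s) at s = 3 lie in the right half-plane, the system is unstable.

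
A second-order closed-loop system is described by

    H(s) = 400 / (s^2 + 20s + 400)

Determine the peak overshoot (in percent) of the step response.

%OS ≈ 16.3%

Comparing s^2 + 20s + 400 to s^2 + 2ζωₙs + ωₙ²: ωₙ = 20 rad/s and ζ = 20/(2·20) = 0.5.
%OS = 100·exp(−πζ/√(1−ζ²)) = 100·exp(−π·0.5/√(1−0.5²)) ≈ 16.3%.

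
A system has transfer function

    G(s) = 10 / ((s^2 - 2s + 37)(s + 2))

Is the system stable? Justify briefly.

The poles can be read from the denominator factors: s = 1 + 6j, 1 - 6j, -2.
Since the pole(s) at s = 1 + 6j, 1 - 6j lie in the right half-plane, the system is unstable.

unstable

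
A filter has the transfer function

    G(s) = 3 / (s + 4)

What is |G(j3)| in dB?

Substitute s = j3: numerator = 3, denominator = 4 + j3.
|G(j3)| = |3| / |4 + j3| = 3 / 5 = 0.6000.
In decibels: 20·log₁₀(0.6000) ≈ -4.44 dB.

|G(j3)|_dB ≈ -4.44 dB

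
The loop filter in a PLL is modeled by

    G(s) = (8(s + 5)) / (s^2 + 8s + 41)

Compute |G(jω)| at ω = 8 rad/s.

Substitute s = j8: numerator = 40 + j64, denominator = -23 + j64.
|G(j8)| = |40 + j64| / |-23 + j64| = 75.472 / 68.007 ≈ 1.110.

|G(j8)| ≈ 1.110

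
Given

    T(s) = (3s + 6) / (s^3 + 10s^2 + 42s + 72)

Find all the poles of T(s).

The poles are the roots of the denominator s^3 + 10s^2 + 42s + 72 = 0.
Trying s = -4: the polynomial evaluates to 0, so (s + 4) is a factor.
Dividing out leaves s^2 + 6s + 18 = 0.
The quadratic formula then gives s = -3 ± 3j.

s = -3 ± 3j, -4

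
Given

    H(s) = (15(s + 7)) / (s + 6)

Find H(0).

H(0) = 35/2 ≈ 17.50

At s = 0 each factor (s + a) contributes a and each (s^2 + bs + c) contributes c.
H(0) = 15·(7) / ((6)) = 105/6 = 35/2.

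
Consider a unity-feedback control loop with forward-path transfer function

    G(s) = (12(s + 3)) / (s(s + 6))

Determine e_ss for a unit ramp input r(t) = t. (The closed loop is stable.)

e_ss = 0.1667

G(s) has one pole at the origin.
This is a Type 1 system. Kv = lim_{s→0} s·G(s) = 36/6 = 6.
e_ss = 1/Kv = 1/(6) = 1/6 ≈ 0.1667.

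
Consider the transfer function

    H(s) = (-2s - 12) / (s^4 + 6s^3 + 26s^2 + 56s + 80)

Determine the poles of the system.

The poles are the roots of the denominator s^4 + 6s^3 + 26s^2 + 56s + 80 = 0.
No real roots exist; factor into two real quadratics: (s^2 + 2s + 10)(s^2 + 4s + 8) = 0.
Each quadratic gives a conjugate pair via the quadratic formula.

s = -1 ± 3j, -2 ± 2j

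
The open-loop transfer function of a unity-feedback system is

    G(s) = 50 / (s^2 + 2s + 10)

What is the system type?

Type 0

The denominator has no factor of s at the origin — no free integrator — so this is a Type 0 system.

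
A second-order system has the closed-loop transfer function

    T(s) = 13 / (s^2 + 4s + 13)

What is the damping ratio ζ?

ζ ≈ 0.5547

Compare the denominator to the standard form s^2 + 2ζωₙs + ωₙ².
ωₙ² = 13, so ωₙ = √13 ≈ 3.606 rad/s.
2ζωₙ = 4, so ζ = 4/(2·√13) ≈ 0.5547.
With ζ = 0.5547 the response is underdamped.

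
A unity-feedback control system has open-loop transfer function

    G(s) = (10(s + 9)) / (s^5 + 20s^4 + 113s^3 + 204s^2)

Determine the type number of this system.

Type 2

The denominator has 2 factors of s at the origin (free integrators), so this is a Type 2 system.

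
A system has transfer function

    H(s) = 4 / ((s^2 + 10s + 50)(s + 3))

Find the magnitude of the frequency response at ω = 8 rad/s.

Substitute s = j8: numerator = 4, denominator = -682 + j128.
|H(j8)| = |4| / |-682 + j128| = 4 / 693.91 ≈ 0.005764.

|H(j8)| ≈ 0.005764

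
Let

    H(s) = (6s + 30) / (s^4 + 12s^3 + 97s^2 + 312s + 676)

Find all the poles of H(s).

s = -2 + 3j, -2 - 3j, -4 + 6j, -4 - 6j

The poles are the roots of the denominator s^4 + 12s^3 + 97s^2 + 312s + 676 = 0.
No real roots exist; factor into two real quadratics: (s^2 + 4s + 13)(s^2 + 8s + 52) = 0.
Each quadratic gives a conjugate pair via the quadratic formula.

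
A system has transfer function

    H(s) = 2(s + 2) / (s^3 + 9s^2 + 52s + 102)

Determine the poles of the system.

The poles are the roots of the denominator s^3 + 9s^2 + 52s + 102 = 0.
Trying s = -3: the polynomial evaluates to 0, so (s + 3) is a factor.
Dividing out leaves s^2 + 6s + 34 = 0.
The quadratic formula then gives s = -3 ± 5j.

s = -3, -3 ± 5j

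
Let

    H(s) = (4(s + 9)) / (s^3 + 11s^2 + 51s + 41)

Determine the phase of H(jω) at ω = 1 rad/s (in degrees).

At s = j1: numerator = 36 + j4, denominator = 30 + j50.
∠H = ∠num − ∠den = 6.3402° − (59.036°) = -52.70°.

∠H(j1) ≈ -52.70°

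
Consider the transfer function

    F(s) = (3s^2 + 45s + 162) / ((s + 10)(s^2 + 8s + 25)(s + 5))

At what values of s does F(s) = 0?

s = -9, -6

Set the numerator to zero: 3s^2 + 45s + 162 = 0, i.e. 3·(s^2 + 15s + 54) = 0.
Factoring: (s + 9)(s + 6) = 0.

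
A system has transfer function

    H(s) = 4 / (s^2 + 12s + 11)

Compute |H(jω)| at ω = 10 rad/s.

|H(j10)| ≈ 0.02677

Substitute s = j10: numerator = 4, denominator = -89 + j120.
|H(j10)| = |4| / |-89 + j120| = 4 / 149.40 ≈ 0.02677.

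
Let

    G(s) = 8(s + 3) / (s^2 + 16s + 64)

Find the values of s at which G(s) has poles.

s = -8, -8

The poles are the roots of the denominator s^2 + 16s + 64 = 0.
Factoring: (s + 8)^2 = 0, so s = -8 and s = -8.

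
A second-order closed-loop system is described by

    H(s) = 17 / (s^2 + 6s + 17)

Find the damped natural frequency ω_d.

ω_d ≈ 2.828 rad/s

Comparing s^2 + 6s + 17 to s^2 + 2ζωₙs + ωₙ²: ωₙ = √17 ≈ 4.123 rad/s and ζ = 6/(2·√17) ≈ 0.7276.
ζωₙ = 6/2 = 3, so ω_d = ωₙ√(1−ζ²) = √(ωₙ² − (ζωₙ)²) = √(17 − 3²) = √8 ≈ 2.828 rad/s.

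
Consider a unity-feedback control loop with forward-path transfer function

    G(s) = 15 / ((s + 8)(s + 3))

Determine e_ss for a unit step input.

G(s) has no poles at the origin.
This is a Type 0 system. Kp = lim_{s→0} G(s) = 15/24 = 5/8.
e_ss = 1/(1 + Kp) = 1/(1 + 5/8) = 8/13 ≈ 0.6154.

e_ss = 0.6154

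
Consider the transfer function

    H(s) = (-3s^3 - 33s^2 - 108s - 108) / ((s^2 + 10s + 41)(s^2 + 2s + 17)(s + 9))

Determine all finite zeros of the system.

Set the numerator to zero: -3s^3 - 33s^2 - 108s - 108 = 0, i.e. -3·(s^3 + 11s^2 + 36s + 36) = 0.
Factoring: (s + 3)(s + 2)(s + 6) = 0.

s = -3, -2, -6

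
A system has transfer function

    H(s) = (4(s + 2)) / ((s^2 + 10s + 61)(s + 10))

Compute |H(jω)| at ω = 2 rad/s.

|H(j2)| ≈ 0.01837

Substitute s = j2: numerator = 8 + j8, denominator = 530 + j314.
|H(j2)| = |8 + j8| / |530 + j314| = 11.314 / 616.03 ≈ 0.01837.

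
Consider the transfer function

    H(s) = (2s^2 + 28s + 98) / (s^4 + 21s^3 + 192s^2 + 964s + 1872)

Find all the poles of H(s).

The poles are the roots of the denominator s^4 + 21s^3 + 192s^2 + 964s + 1872 = 0.
Trying s = -9: the polynomial evaluates to 0, so (s + 9) is a factor.
Dividing out leaves s^3 + 12s^2 + 84s + 208 = 0.
This factors further as (s^2 + 8s + 52)(s + 4) = 0.

s = -4 ± 6j, -9, -4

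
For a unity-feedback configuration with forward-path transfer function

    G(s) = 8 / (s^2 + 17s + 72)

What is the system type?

The denominator has no factor of s at the origin — no free integrator — so this is a Type 0 system.

Type 0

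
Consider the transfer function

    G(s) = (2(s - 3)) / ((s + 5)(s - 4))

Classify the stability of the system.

The poles can be read from the denominator factors: s = -5, 4.
Since the pole(s) at s = 4 lie in the right half-plane, the system is unstable.

unstable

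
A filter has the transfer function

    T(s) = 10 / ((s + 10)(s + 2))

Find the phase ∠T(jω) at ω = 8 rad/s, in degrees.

∠T(j8) ≈ -114.6°

At s = j8: numerator = 10, denominator = -44 + j96.
∠T = ∠num − ∠den = 0° − (114.62°) = -114.6°.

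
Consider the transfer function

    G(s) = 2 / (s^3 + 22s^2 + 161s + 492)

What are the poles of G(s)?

s = -12, -5 + 4j, -5 - 4j

The poles are the roots of the denominator s^3 + 22s^2 + 161s + 492 = 0.
Trying s = -12: the polynomial evaluates to 0, so (s + 12) is a factor.
Dividing out leaves s^2 + 10s + 41 = 0.
The quadratic formula then gives s = -5 ± 4j.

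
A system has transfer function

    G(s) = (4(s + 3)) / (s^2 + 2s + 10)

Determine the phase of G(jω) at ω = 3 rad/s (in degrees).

At s = j3: numerator = 12 + j12, denominator = 1 + j6.
∠G = ∠num − ∠den = 45° − (80.538°) = -35.54°.

∠G(j3) ≈ -35.54°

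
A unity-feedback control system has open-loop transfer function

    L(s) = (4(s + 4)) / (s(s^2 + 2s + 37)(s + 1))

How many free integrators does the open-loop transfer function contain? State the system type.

Type 1

The denominator has 1 factor of s at the origin (free integrator), so this is a Type 1 system.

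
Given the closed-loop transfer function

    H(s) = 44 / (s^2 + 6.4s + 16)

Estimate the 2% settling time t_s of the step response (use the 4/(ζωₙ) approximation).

t_s ≈ 1.250 s

Comparing s^2 + 6.4s + 16 to s^2 + 2ζωₙs + ωₙ²: ωₙ = 4 rad/s and ζ = 6.4/(2·4) = 0.8.
ζωₙ = 6.4/2 = 3.2, so t_s ≈ 4/(ζωₙ) = 4/3.2 = 1.250 s.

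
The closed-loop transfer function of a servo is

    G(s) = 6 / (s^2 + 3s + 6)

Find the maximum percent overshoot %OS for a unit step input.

%OS ≈ 8.77%

Comparing s^2 + 3s + 6 to s^2 + 2ζωₙs + ωₙ²: ωₙ = √6 ≈ 2.449 rad/s and ζ = 3/(2·√6) ≈ 0.6124.
%OS = 100·exp(−πζ/√(1−ζ²)) = 100·exp(−π·0.6124/√(1−0.6124²)) ≈ 8.77%.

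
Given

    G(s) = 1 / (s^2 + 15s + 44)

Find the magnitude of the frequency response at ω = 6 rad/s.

Substitute s = j6: numerator = 1, denominator = 8 + j90.
|G(j6)| = |1| / |8 + j90| = 1 / 90.355 ≈ 0.01107.

|G(j6)| ≈ 0.01107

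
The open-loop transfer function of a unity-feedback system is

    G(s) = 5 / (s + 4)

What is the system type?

Type 0

The denominator has no factor of s at the origin — no free integrator — so this is a Type 0 system.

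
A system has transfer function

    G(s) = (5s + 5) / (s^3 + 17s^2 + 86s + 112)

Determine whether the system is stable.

stable

The denominator s^3 + 17s^2 + 86s + 112 factors as (s + 2)(s + 8)(s + 7), giving poles at s = -2, -8, -7.
Since all poles lie strictly in the left half-plane, the system is stable.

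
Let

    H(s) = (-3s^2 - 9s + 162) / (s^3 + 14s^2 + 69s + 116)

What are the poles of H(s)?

The poles are the roots of the denominator s^3 + 14s^2 + 69s + 116 = 0.
Trying s = -4: the polynomial evaluates to 0, so (s + 4) is a factor.
Dividing out leaves s^2 + 10s + 29 = 0.
The quadratic formula then gives s = -5 ± 2j.

s = -5 + 2j, -5 - 2j, -4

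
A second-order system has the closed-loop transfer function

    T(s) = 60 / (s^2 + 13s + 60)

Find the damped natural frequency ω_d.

Comparing s^2 + 13s + 60 to s^2 + 2ζωₙs + ωₙ²: ωₙ = √60 ≈ 7.746 rad/s and ζ = 13/(2·√60) ≈ 0.8391.
ζωₙ = 13/2 = 6.5, so ω_d = ωₙ√(1−ζ²) = √(ωₙ² − (ζωₙ)²) = √(60 − 6.5²) = √17.75 ≈ 4.213 rad/s.

ω_d ≈ 4.213 rad/s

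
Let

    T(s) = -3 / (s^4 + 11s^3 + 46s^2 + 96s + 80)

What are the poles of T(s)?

s = -2 + 2j, -2 - 2j, -2, -5

The poles are the roots of the denominator s^4 + 11s^3 + 46s^2 + 96s + 80 = 0.
Trying s = -2: the polynomial evaluates to 0, so (s + 2) is a factor.
Dividing out leaves s^3 + 9s^2 + 28s + 40 = 0.
This factors further as (s^2 + 4s + 8)(s + 5) = 0.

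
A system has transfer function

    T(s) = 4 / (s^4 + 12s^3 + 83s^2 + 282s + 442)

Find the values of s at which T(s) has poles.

The poles are the roots of the denominator s^4 + 12s^3 + 83s^2 + 282s + 442 = 0.
No real roots exist; factor into two real quadratics: (s^2 + 6s + 34)(s^2 + 6s + 13) = 0.
Each quadratic gives a conjugate pair via the quadratic formula.

s = -3 + 5j, -3 - 5j, -3 + 2j, -3 - 2j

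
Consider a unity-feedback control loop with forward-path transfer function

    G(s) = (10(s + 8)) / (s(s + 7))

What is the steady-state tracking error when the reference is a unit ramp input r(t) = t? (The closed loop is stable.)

G(s) has one pole at the origin.
This is a Type 1 system. Kv = lim_{s→0} s·G(s) = 80/7.
e_ss = 1/Kv = 1/(80/7) = 7/80 ≈ 0.08750.

e_ss = 0.08750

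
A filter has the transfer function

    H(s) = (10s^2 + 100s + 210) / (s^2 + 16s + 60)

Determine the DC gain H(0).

H(0) = 7/2 ≈ 3.500

Set s = 0: H(0) = (210) / (60) = 7/2.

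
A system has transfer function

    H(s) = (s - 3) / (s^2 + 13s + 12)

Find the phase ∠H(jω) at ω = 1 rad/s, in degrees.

∠H(j1) ≈ 111.8°

At s = j1: numerator = -3 + j1, denominator = 11 + j13.
∠H = ∠num − ∠den = 161.57° − (49.764°) = 111.8°.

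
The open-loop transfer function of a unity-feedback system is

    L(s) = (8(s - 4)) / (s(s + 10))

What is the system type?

The denominator has 1 factor of s at the origin (free integrator), so this is a Type 1 system.

Type 1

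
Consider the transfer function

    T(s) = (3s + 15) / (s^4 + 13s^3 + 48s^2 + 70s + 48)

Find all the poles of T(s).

The poles are the roots of the denominator s^4 + 13s^3 + 48s^2 + 70s + 48 = 0.
Trying s = -8: the polynomial evaluates to 0, so (s + 8) is a factor.
Dividing out leaves s^3 + 5s^2 + 8s + 6 = 0.
This factors further as (s^2 + 2s + 2)(s + 3) = 0.

s = -1 ± j, -8, -3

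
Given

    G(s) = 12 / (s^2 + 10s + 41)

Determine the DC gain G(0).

G(0) = 12/41 ≈ 0.2927

Set s = 0: G(0) = (12) / (41) = 12/41.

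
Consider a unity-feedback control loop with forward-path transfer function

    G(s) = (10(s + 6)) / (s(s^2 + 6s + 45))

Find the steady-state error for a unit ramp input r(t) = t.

e_ss = 0.7500

G(s) has one pole at the origin.
This is a Type 1 system. Kv = lim_{s→0} s·G(s) = 60/45 = 4/3.
e_ss = 1/Kv = 1/(4/3) = 3/4 ≈ 0.7500.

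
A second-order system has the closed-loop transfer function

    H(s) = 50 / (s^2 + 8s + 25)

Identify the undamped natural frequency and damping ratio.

Compare the denominator to the standard form s^2 + 2ζωₙs + ωₙ².
ωₙ² = 25, so ωₙ = 5 rad/s.
2ζωₙ = 8, so ζ = 8/(2·5) = 0.8.

ωₙ = 5 rad/s, ζ = 0.8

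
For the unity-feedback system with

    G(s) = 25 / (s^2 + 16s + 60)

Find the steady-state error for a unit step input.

e_ss = 0.7059

G(s) has no poles at the origin.
This is a Type 0 system. Kp = lim_{s→0} G(s) = 25/60 = 5/12.
e_ss = 1/(1 + Kp) = 1/(1 + 5/12) = 12/17 ≈ 0.7059.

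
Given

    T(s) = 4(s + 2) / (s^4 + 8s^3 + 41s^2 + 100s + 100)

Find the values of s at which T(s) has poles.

The poles are the roots of the denominator s^4 + 8s^3 + 41s^2 + 100s + 100 = 0.
No real roots exist; factor into two real quadratics: (s^2 + 4s + 5)(s^2 + 4s + 20) = 0.
Each quadratic gives a conjugate pair via the quadratic formula.

s = -2 ± j, -2 ± 4j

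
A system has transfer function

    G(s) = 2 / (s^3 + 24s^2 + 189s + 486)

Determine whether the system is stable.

The denominator s^3 + 24s^2 + 189s + 486 factors as (s + 9)^2(s + 6), giving poles at s = -9, -6, -9.
Since all poles lie strictly in the left half-plane, the system is stable.

stable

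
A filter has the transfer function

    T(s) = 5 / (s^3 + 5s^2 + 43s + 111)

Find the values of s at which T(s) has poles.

The poles are the roots of the denominator s^3 + 5s^2 + 43s + 111 = 0.
Trying s = -3: the polynomial evaluates to 0, so (s + 3) is a factor.
Dividing out leaves s^2 + 2s + 37 = 0.
The quadratic formula then gives s = -1 ± 6j.

s = -1 + 6j, -1 - 6j, -3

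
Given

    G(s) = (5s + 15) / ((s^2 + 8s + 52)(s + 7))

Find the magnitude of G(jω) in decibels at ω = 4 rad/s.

Substitute s = j4: numerator = 15 + j20, denominator = 124 + j368.
|G(j4)| = |15 + j20| / |124 + j368| = 25 / 388.33 ≈ 0.06438.
In decibels: 20·log₁₀(0.06438) ≈ -23.8 dB.

|G(j4)|_dB ≈ -23.8 dB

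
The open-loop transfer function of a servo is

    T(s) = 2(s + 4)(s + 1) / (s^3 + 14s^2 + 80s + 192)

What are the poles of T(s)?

s = -4 ± 4j, -6

The poles are the roots of the denominator s^3 + 14s^2 + 80s + 192 = 0.
Trying s = -6: the polynomial evaluates to 0, so (s + 6) is a factor.
Dividing out leaves s^2 + 8s + 32 = 0.
The quadratic formula then gives s = -4 ± 4j.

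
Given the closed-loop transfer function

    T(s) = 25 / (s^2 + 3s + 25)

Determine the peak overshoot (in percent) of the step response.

Comparing s^2 + 3s + 25 to s^2 + 2ζωₙs + ωₙ²: ωₙ = 5 rad/s and ζ = 3/(2·5) = 0.3.
%OS = 100·exp(−πζ/√(1−ζ²)) = 100·exp(−π·0.3/√(1−0.3²)) ≈ 37.2%.

%OS ≈ 37.2%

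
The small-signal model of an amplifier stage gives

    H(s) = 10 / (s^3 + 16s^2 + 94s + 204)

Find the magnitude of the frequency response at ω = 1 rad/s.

|H(j1)| ≈ 0.04768

Substitute s = j1: numerator = 10, denominator = 188 + j93.
|H(j1)| = |10| / |188 + j93| = 10 / 209.75 ≈ 0.04768.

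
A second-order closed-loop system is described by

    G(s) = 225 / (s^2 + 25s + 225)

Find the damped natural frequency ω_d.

ω_d ≈ 8.292 rad/s

Comparing s^2 + 25s + 225 to s^2 + 2ζωₙs + ωₙ²: ωₙ = 15 rad/s and ζ = 25/(2·15) ≈ 0.8333.
ζωₙ = 25/2 = 12.5, so ω_d = ωₙ√(1−ζ²) = √(ωₙ² − (ζωₙ)²) = √(225 − 12.5²) = √68.75 ≈ 8.292 rad/s.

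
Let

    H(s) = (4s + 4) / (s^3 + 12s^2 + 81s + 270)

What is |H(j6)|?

Substitute s = j6: numerator = 4 + j24, denominator = -162 + j270.
|H(j6)| = |4 + j24| / |-162 + j270| = 24.331 / 314.87 ≈ 0.07727.

|H(j6)| ≈ 0.07727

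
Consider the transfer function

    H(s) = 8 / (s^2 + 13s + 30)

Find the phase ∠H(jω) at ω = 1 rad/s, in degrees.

At s = j1: numerator = 8, denominator = 29 + j13.
∠H = ∠num − ∠den = 0° − (24.146°) = -24.15°.

∠H(j1) ≈ -24.15°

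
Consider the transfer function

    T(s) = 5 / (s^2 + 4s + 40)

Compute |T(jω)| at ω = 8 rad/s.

Substitute s = j8: numerator = 5, denominator = -24 + j32.
|T(j8)| = |5| / |-24 + j32| = 5 / 40 = 0.1250.

|T(j8)| = 0.1250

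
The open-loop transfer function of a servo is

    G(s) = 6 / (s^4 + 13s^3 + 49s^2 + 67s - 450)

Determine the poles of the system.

The poles are the roots of the denominator s^4 + 13s^3 + 49s^2 + 67s - 450 = 0.
Trying s = 2: the polynomial evaluates to 0, so (s - 2) is a factor.
Dividing out leaves s^3 + 15s^2 + 79s + 225 = 0.
This factors further as (s^2 + 6s + 25)(s + 9) = 0.

s = -3 + 4j, -3 - 4j, 2, -9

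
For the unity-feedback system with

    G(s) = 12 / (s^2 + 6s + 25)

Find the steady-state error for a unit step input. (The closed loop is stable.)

e_ss = 0.6757

G(s) has no poles at the origin.
This is a Type 0 system. Kp = lim_{s→0} G(s) = 12/25.
e_ss = 1/(1 + Kp) = 1/(1 + 12/25) = 25/37 ≈ 0.6757.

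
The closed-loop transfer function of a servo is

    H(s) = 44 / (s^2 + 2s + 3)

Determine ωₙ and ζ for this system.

ωₙ ≈ 1.732 rad/s, ζ ≈ 0.5774

Compare the denominator to the standard form s^2 + 2ζωₙs + ωₙ².
ωₙ² = 3, so ωₙ = √3 ≈ 1.732 rad/s.
2ζωₙ = 2, so ζ = 2/(2·√3) ≈ 0.5774.
With ζ = 0.5774 the response is underdamped.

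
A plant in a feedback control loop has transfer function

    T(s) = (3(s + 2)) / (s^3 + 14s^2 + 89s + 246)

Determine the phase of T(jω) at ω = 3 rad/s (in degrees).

At s = j3: numerator = 6 + j9, denominator = 120 + j240.
∠T = ∠num − ∠den = 56.310° − (63.435°) = -7.125°.

∠T(j3) ≈ -7.125°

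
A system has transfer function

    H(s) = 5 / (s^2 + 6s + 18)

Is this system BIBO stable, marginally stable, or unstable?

stable

The denominator s^2 + 6s + 18 factors as (s^2 + 6s + 18), giving poles at s = -3 + 3j, -3 - 3j.
Since all poles lie strictly in the left half-plane, the system is stable.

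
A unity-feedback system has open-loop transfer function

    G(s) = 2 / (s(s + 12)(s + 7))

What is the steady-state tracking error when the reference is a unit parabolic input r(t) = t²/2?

G(s) has one pole at the origin.
This is a Type 1 system; Ka = lim_{s→0} s^2·G(s) = 0, so the steady-state error for a parabola input is infinite.

e_ss = ∞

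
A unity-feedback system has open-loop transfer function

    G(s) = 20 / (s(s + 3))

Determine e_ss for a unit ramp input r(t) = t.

e_ss = 0.1500

G(s) has one pole at the origin.
This is a Type 1 system. Kv = lim_{s→0} s·G(s) = 20/3.
e_ss = 1/Kv = 1/(20/3) = 3/20 ≈ 0.1500.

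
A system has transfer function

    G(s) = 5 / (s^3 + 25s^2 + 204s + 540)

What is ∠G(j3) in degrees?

At s = j3: numerator = 5, denominator = 315 + j585.
∠G = ∠num − ∠den = 0° − (61.699°) = -61.70°.

∠G(j3) ≈ -61.70°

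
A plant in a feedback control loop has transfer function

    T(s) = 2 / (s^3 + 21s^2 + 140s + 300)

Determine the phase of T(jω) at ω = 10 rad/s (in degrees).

∠T(j10) ≈ -167.5°

At s = j10: numerator = 2, denominator = -1800 + j400.
∠T = ∠num − ∠den = 0° − (167.47°) = -167.5°.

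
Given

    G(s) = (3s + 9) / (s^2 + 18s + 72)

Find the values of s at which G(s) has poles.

s = -12, -6

The poles are the roots of the denominator s^2 + 18s + 72 = 0.
Factoring: (s + 12)(s + 6) = 0, so s = -12 and s = -6.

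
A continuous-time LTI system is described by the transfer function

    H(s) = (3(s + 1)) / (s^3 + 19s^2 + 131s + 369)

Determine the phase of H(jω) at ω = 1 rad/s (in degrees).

∠H(j1) ≈ 24.62°

At s = j1: numerator = 3 + j3, denominator = 350 + j130.
∠H = ∠num − ∠den = 45° − (20.376°) = 24.62°.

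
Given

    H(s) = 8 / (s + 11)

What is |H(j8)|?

|H(j8)| ≈ 0.5882

Substitute s = j8: numerator = 8, denominator = 11 + j8.
|H(j8)| = |8| / |11 + j8| = 8 / 13.601 ≈ 0.5882.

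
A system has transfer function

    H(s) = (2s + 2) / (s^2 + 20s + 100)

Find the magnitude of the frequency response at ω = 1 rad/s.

|H(j1)| ≈ 0.02800

Substitute s = j1: numerator = 2 + j2, denominator = 99 + j20.
|H(j1)| = |2 + j2| / |99 + j20| = 2.8284 / 101 ≈ 0.02800.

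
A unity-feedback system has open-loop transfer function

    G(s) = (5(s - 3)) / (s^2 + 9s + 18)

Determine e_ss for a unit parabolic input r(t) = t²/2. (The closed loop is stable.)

G(s) has no poles at the origin.
This is a Type 0 system; Ka = lim_{s→0} s^2·G(s) = 0, so the steady-state error for a parabola input is infinite.

e_ss = ∞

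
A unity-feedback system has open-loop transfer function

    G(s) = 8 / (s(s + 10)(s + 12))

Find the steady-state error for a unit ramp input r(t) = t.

e_ss = 15

G(s) has one pole at the origin.
This is a Type 1 system. Kv = lim_{s→0} s·G(s) = 8/120 = 1/15.
e_ss = 1/Kv = 1/(1/15) = 15.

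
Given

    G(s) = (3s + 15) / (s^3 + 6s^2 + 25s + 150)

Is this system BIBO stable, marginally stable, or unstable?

The denominator s^3 + 6s^2 + 25s + 150 factors as (s^2 + 25)(s + 6), giving poles at s = 5j, -5j, -6.
Since the simple pole(s) at s = ±5j lie on the jω-axis with none in the right half-plane, the system is marginally stable.

marginally stable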